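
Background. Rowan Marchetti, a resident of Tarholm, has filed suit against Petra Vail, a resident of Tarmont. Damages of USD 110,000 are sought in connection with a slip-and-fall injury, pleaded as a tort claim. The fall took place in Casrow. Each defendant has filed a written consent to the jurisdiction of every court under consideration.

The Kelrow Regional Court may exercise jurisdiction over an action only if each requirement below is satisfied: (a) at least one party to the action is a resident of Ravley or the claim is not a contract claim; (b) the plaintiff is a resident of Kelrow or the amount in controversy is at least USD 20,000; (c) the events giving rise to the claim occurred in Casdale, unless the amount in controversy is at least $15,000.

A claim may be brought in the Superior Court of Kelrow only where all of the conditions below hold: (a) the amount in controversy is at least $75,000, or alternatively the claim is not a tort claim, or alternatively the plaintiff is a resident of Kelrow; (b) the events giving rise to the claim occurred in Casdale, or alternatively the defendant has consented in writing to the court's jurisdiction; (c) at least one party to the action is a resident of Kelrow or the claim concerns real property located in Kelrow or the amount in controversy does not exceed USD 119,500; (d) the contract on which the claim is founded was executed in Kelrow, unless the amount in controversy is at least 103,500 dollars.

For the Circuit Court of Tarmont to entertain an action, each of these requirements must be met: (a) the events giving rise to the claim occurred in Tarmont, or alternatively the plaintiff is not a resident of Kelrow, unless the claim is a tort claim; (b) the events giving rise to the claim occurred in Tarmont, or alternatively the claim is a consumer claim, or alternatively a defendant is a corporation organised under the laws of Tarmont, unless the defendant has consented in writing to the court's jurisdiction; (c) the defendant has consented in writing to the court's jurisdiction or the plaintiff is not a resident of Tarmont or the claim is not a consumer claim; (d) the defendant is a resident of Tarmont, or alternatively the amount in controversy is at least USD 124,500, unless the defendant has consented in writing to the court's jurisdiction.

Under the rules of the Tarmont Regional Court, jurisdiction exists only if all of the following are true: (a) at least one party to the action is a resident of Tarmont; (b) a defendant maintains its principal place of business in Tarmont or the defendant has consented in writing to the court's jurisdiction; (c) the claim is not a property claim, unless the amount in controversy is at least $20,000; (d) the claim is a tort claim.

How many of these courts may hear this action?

4

The Kelrow Regional Court:
  (a) The claim is a tort claim, not a contract claim, so one alternative holds. Met.
  (b) The amount in controversy is 110,000 dollars, which meets the $20,000 floor, so this disjunct is met. Condition met.
  (c) The operative events occurred in Casrow, not Casdale. However, the amount in controversy is 110,000 dollars, which meets the $15,000 floor, so the 'unless' proviso supplies this condition. Condition met.
  → Every requirement is satisfied — jurisdiction.
The Superior Court of Kelrow:
  (a) The amount in controversy is 110,000 dollars, which meets the 75,000 dollars floor, so this disjunct is met. Satisfied.
  (b) Every defendant has filed written consent — that alternative is enough. Met.
  (c) The amount in controversy is USD 110,000, within the $119,500 ceiling, so this disjunct is met. Met.
  (d) No contract (and hence no place of execution) is alleged. The proviso rescues it, though: the amount in controversy is 110,000 dollars, which meets the $103,500 floor. Met.
  → The court has jurisdiction.
The Circuit Court of Tarmont:
  (a) The plaintiff resides in Tarholm, which is not Kelrow, which satisfies one of the alternatives. Satisfied.
  (b) The operative events occurred in Casrow, not Tarmont; the claim is a tort claim, not a consumer claim; no defendant is a corporation — no alternative holds. The proviso rescues it, though: every defendant has filed written consent. Met.
  (c) Every defendant has filed written consent — that alternative is enough. Condition met.
  (d) The defendant resides in Tarmont, which satisfies one of the alternatives. Condition met.
  → All conditions met; jurisdiction exists.
The Tarmont Regional Court:
  (a) Petra Vail resides in Tarmont. Satisfied.
  (b) Every defendant has filed written consent — that alternative is enough. Satisfied.
  (c) The claim is a tort claim, not a property claim. Met.
  (d) The claim is a tort claim. Satisfied.
  → All conditions met; jurisdiction exists.
Courts with jurisdiction: the Kelrow Regional Court, the Superior Court of Kelrow, the Circuit Court of Tarmont, the Tarmont Regional Court — 4 in total.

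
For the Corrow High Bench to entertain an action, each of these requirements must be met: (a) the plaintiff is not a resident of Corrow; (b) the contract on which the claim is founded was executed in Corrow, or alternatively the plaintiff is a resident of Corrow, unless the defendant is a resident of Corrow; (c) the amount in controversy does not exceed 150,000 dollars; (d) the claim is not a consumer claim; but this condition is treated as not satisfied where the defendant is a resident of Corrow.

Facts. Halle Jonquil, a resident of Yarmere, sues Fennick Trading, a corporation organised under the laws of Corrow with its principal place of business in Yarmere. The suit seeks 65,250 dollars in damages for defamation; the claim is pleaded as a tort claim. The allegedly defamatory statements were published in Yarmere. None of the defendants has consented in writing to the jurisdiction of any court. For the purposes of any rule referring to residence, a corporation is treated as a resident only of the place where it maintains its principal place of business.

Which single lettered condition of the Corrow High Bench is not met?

The Corrow High Bench:
  (a) The plaintiff resides in Yarmere, which is not Corrow. Satisfied.
  (b) No contract (and hence no place of execution) is alleged; the plaintiff resides in Yarmere, not Corrow — every alternative fails. The proviso offers no rescue either, since the defendant resides in Yarmere, not Corrow. Not met.
  (c) The amount in controversy is $65,250, within the $150,000 ceiling. Condition met.
  (d) The claim is a tort claim, not a consumer claim. The exception is not triggered, since the defendant resides in Yarmere, not Corrow. Met.
Only condition (b) fails.

(b)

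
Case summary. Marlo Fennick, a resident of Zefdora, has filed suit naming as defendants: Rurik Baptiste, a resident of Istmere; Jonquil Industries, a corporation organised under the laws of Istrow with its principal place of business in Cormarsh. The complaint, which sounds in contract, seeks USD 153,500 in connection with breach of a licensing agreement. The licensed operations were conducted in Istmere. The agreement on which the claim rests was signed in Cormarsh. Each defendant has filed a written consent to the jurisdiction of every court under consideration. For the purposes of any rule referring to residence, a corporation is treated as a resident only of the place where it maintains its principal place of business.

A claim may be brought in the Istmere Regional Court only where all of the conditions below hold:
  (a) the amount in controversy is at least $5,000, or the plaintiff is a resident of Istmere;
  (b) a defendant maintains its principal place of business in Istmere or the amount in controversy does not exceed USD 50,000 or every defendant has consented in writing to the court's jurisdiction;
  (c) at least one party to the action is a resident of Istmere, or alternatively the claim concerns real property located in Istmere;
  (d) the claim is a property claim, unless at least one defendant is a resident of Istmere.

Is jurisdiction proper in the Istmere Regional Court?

The Istmere Regional Court:
  (a) The amount in controversy is $153,500, which meets the USD 5,000 floor, so this disjunct is met. Condition met.
  (b) Every defendant has filed written consent, so one alternative holds. Condition met.
  (c) Rurik Baptiste resides in Istmere, so this disjunct is met. Condition met.
  (d) The claim is a contract claim, not a property claim. The proviso rescues it, though: Rurik Baptiste resides in Istmere. Satisfied.
  → All conditions met; jurisdiction exists.

Yes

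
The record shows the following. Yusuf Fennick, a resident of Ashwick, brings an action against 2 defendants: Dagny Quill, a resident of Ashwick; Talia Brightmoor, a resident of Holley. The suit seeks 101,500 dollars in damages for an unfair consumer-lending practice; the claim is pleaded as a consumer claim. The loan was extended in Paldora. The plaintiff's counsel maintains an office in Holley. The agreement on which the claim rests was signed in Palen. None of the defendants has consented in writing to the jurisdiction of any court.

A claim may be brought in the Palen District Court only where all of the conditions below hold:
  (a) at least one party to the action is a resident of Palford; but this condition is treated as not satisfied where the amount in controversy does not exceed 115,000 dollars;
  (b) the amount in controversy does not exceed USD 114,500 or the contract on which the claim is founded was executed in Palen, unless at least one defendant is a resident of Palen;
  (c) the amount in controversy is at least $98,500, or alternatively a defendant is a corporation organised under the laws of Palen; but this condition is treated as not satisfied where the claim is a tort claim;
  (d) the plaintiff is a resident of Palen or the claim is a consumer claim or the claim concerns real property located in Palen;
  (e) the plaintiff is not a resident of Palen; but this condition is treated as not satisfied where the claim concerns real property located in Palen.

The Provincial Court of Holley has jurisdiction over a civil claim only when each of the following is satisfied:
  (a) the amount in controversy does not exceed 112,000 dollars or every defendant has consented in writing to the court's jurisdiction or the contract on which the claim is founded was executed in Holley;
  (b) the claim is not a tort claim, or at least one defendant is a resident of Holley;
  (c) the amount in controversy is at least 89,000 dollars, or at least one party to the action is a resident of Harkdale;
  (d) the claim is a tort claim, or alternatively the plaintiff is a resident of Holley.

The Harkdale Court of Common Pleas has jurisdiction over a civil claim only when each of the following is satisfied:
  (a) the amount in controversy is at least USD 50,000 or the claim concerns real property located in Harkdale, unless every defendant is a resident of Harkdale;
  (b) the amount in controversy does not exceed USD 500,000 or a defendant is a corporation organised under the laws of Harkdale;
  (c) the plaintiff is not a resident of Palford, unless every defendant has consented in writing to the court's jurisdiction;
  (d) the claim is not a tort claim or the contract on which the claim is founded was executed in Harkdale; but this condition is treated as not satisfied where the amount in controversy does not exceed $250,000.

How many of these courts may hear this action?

0

The Palen District Court:
  (a) No party resides in Palford. Fails.
  (b) The amount in controversy is USD 101,500, within the USD 114,500 ceiling, so this disjunct is met. Satisfied.
  (c) The amount in controversy is USD 101,500, which meets the $98,500 floor, so one alternative holds. And the carve-out is inapplicable — the claim is a consumer claim, not a tort claim. Met.
  (d) The claim is a consumer claim, which satisfies one of the alternatives. Condition met.
  (e) The plaintiff resides in Ashwick, which is not Palen. The carve-out does not apply: the claim does not concern real property. Satisfied.
  → No jurisdiction.
The Provincial Court of Holley:
  (a) The amount in controversy is 101,500 dollars, within the 112,000 dollars ceiling, which satisfies one of the alternatives. Met.
  (b) The claim is a consumer claim, not a tort claim — that alternative is enough. Met.
  (c) The amount in controversy is USD 101,500, which meets the USD 89,000 floor, so this disjunct is met. Condition met.
  (d) The claim is a consumer claim, not a tort claim; the plaintiff resides in Ashwick, not Holley — none of the alternatives is met. Not satisfied.
  → Not every requirement is met — no jurisdiction.
The Harkdale Court of Common Pleas:
  (a) The amount in controversy is $101,500, which meets the 50,000 dollars floor, so this disjunct is met. Met.
  (b) The amount in controversy is 101,500 dollars, within the 500,000 dollars ceiling, so one alternative holds. Satisfied.
  (c) The plaintiff resides in Ashwick, which is not Palford. Satisfied.
  (d) The claim is a consumer claim, not a tort claim, so this disjunct is met. However, the amount in controversy is USD 101,500, within the USD 250,000 ceiling, which falls within the stated exception and so defeats the condition. Condition not met.
  → At least one condition fails; no jurisdiction.
No court satisfies all of its conditions.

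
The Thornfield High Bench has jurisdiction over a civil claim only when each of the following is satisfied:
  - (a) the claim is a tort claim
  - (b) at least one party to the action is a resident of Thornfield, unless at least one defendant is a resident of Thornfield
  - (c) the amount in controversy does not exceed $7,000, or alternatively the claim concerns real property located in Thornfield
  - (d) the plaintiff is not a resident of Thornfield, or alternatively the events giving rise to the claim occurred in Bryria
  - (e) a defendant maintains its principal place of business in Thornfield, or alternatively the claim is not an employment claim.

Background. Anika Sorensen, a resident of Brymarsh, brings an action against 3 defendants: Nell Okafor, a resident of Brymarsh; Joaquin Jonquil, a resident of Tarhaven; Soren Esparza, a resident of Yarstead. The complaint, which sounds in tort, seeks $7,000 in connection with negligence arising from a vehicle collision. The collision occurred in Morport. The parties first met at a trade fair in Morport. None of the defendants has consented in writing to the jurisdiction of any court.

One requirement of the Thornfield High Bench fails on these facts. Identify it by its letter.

The Thornfield High Bench:
  (a) The claim is a tort claim. Condition met.
  (b) No party resides in Thornfield. And no defendant resides in Thornfield (they reside in Brymarsh, Tarhaven, Yarstead), so the proviso does not save it. Fails.
  (c) The amount in controversy is $7,000, within the 7,000 dollars ceiling, so this disjunct is met. Condition met.
  (d) The plaintiff resides in Brymarsh, which is not Thornfield, so this disjunct is met. Condition met.
  (e) The claim is a tort claim, not an employment claim, so this disjunct is met. Satisfied.
Only condition (b) fails.

(b)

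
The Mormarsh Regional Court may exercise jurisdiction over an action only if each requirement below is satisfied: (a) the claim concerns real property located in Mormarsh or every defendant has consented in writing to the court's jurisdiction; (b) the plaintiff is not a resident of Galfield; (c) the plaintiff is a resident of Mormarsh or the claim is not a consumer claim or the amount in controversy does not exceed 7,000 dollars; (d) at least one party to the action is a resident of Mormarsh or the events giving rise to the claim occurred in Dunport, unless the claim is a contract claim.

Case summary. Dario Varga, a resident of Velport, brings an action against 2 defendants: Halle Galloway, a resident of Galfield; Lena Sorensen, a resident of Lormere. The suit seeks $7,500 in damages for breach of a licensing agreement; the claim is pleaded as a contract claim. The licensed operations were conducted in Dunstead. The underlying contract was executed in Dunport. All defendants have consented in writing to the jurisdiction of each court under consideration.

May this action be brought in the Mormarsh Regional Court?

Yes

The Mormarsh Regional Court:
  (a) Every defendant has filed written consent, which satisfies one of the alternatives. Condition met.
  (b) The plaintiff resides in Velport, which is not Galfield. Condition met.
  (c) The claim is a contract claim, not a consumer claim, so one alternative holds. Condition met.
  (d) No party resides in Mormarsh; the operative events occurred in Dunstead, not Dunport — every alternative fails. However, the claim is a contract claim, so the 'unless' proviso supplies this condition. Satisfied.
  → All conditions met; jurisdiction exists.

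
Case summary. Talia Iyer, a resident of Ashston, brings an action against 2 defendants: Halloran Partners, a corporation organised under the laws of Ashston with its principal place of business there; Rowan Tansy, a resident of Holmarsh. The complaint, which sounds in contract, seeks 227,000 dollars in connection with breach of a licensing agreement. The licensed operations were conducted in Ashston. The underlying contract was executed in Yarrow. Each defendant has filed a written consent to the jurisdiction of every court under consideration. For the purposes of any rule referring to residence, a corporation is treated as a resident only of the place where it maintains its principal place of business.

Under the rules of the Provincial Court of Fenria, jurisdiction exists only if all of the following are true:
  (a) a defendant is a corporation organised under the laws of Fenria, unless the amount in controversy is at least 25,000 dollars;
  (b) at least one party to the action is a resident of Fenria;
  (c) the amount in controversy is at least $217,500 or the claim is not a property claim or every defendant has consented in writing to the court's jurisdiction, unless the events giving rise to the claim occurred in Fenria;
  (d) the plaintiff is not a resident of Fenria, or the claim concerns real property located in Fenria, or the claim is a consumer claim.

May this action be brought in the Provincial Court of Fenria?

No

The Provincial Court of Fenria:
  (a) The corporate defendant(s) are organised in Ashston, not Fenria. However, the amount in controversy is 227,000 dollars, which meets the 25,000 dollars floor, so the 'unless' proviso supplies this condition. Satisfied.
  (b) No party resides in Fenria. Not met.
  (c) The amount in controversy is USD 227,000, which meets the USD 217,500 floor, so this disjunct is met. Satisfied.
  (d) The plaintiff resides in Ashston, which is not Fenria, which satisfies one of the alternatives. Satisfied.
  → Not every requirement is met — no jurisdiction.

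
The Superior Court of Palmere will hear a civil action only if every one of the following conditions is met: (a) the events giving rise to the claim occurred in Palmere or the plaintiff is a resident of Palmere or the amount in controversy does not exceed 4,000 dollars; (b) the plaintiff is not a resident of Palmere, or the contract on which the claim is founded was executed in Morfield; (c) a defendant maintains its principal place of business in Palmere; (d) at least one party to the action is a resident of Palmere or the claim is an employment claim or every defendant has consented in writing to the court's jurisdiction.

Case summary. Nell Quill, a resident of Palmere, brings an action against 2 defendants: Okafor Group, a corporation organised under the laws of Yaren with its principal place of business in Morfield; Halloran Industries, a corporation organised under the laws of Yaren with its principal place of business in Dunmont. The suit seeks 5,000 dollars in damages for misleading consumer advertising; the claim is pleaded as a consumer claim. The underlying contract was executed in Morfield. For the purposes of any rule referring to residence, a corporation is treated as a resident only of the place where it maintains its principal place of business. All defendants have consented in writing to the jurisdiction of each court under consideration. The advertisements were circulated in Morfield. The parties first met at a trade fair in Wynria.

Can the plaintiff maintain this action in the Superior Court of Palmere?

No

The Superior Court of Palmere:
  (a) The plaintiff resides in Palmere — that alternative is enough. Met.
  (b) The contract was executed in Morfield, so one alternative holds. Condition met.
  (c) The corporate defendant(s) have their principal place of business in Dunmont, Morfield, not Palmere. Fails.
  (d) Nell Quill resides in Palmere — that alternative is enough. Satisfied.
  → No jurisdiction.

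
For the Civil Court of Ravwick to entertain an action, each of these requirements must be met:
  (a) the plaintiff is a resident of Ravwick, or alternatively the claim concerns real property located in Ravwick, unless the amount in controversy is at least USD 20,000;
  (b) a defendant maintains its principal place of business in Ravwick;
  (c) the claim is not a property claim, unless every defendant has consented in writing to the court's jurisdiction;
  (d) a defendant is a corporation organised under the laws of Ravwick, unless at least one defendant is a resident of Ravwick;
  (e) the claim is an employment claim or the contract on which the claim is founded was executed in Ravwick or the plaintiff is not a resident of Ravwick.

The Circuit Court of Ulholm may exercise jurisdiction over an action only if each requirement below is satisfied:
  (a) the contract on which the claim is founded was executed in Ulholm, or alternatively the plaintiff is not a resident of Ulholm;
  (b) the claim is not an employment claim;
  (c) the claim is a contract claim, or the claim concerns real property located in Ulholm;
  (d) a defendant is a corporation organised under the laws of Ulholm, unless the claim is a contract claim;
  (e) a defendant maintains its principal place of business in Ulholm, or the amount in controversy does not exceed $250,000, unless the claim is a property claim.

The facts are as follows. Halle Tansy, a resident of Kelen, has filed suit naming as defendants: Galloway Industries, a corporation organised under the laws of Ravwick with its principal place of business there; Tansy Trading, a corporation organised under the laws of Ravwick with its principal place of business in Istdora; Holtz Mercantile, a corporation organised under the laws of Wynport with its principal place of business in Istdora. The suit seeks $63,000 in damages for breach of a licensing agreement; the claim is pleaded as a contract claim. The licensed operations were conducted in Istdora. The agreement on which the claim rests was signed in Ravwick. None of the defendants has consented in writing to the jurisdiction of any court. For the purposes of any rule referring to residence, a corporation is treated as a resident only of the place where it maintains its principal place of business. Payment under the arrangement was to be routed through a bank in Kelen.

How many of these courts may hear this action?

The Civil Court of Ravwick:
  (a) The plaintiff resides in Kelen, not Ravwick; the claim does not concern real property — every alternative fails. But the amount in controversy is $63,000, which meets the 20,000 dollars floor, and the 'unless' clause therefore excuses the requirement. Condition met.
  (b) Galloway Industries has its principal place of business in Ravwick. Met.
  (c) The claim is a contract claim, not a property claim. Condition met.
  (d) Galloway Industries is organised under the laws of Ravwick. Satisfied.
  (e) The contract was executed in Ravwick, so this disjunct is met. Condition met.
  → Every requirement is satisfied — jurisdiction.
The Circuit Court of Ulholm:
  (a) The plaintiff resides in Kelen, which is not Ulholm, which satisfies one of the alternatives. Met.
  (b) The claim is a contract claim, not an employment claim. Satisfied.
  (c) The claim is a contract claim, so one alternative holds. Condition met.
  (d) The corporate defendant(s) are organised in Ravwick, Wynport, not Ulholm. But the claim is a contract claim, and the 'unless' clause therefore excuses the requirement. Met.
  (e) The amount in controversy is $63,000, within the $250,000 ceiling — that alternative is enough. Condition met.
  → All conditions met; jurisdiction exists.
Courts with jurisdiction: the Civil Court of Ravwick, the Circuit Court of Ulholm — 2 in total.

2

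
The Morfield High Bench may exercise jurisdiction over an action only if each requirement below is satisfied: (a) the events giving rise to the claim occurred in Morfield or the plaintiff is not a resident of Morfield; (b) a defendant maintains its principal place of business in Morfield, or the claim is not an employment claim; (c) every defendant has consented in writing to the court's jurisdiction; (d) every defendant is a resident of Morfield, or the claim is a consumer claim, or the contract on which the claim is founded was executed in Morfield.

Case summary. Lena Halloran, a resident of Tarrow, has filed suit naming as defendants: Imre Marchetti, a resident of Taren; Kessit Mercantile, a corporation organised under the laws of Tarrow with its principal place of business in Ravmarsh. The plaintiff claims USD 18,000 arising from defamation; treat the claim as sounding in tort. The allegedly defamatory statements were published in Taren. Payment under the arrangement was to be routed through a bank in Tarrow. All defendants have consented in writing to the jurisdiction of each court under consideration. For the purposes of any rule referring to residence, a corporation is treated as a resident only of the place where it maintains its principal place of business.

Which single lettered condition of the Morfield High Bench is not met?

(d)

The Morfield High Bench:
  (a) The plaintiff resides in Tarrow, which is not Morfield, so this disjunct is met. Condition met.
  (b) The claim is a tort claim, not an employment claim, so this disjunct is met. Condition met.
  (c) Every defendant has filed written consent. Condition met.
  (d) The defendants reside as follows — Imre Marchetti in Taren, Kessit Mercantile in Ravmarsh — not all in Morfield; the claim is a tort claim, not a consumer claim; no contract (and hence no place of execution) is alleged — every alternative fails. Not satisfied.
Only condition (d) fails.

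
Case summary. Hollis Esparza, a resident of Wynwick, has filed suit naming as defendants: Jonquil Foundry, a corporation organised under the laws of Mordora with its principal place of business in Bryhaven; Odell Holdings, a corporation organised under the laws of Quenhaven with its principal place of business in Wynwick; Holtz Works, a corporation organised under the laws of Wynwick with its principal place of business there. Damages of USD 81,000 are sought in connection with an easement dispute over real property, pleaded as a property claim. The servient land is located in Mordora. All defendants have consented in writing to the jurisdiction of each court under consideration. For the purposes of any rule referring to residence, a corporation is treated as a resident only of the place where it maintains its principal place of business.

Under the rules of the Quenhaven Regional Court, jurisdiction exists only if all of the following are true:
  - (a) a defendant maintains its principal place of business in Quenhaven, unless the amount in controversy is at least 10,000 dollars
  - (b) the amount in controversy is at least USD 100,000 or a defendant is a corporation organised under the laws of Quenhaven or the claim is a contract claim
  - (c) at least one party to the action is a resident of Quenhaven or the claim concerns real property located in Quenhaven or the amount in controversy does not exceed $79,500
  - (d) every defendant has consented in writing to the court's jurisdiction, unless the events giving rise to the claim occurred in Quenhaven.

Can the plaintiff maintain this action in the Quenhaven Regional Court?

No

The Quenhaven Regional Court:
  (a) The corporate defendant(s) have their principal place of business in Bryhaven, Wynwick, not Quenhaven. But the amount in controversy is 81,000 dollars, which meets the USD 10,000 floor, and the 'unless' clause therefore excuses the requirement. Satisfied.
  (b) Odell Holdings is organised under the laws of Quenhaven, so one alternative holds. Satisfied.
  (c) No party resides in Quenhaven; the property lies in Mordora, not Quenhaven; the amount in controversy is USD 81,000, above the USD 79,500 ceiling — none of the alternatives is met. Not met.
  (d) Every defendant has filed written consent. Satisfied.
  → No jurisdiction.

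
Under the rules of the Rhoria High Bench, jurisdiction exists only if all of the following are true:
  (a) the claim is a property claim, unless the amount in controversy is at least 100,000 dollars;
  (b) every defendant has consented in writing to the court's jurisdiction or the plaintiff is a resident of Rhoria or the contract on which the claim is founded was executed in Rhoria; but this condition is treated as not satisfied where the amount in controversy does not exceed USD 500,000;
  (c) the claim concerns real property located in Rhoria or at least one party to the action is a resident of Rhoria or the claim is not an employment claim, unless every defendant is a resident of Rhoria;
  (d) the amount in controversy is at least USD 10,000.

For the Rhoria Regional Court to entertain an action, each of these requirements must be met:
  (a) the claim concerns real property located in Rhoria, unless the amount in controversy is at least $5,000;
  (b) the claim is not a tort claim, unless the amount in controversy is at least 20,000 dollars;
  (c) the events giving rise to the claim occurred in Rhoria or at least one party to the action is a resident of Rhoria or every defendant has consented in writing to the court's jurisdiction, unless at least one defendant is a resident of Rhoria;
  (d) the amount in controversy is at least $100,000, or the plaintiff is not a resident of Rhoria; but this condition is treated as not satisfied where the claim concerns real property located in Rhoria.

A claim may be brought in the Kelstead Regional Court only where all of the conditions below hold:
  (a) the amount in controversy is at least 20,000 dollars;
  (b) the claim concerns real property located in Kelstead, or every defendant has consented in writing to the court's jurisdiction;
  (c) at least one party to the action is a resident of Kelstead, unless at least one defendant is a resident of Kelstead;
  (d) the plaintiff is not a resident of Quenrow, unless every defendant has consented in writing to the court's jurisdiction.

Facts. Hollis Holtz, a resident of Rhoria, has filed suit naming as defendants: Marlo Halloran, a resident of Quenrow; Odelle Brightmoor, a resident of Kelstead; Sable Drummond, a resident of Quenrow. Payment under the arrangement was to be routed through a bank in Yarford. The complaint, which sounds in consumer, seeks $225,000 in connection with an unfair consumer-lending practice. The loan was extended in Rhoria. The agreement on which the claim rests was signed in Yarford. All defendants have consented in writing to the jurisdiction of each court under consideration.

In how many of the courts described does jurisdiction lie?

The Rhoria High Bench:
  (a) The claim is a consumer claim, not a property claim. But the amount in controversy is $225,000, which meets the USD 100,000 floor, and the 'unless' clause therefore excuses the requirement. Met.
  (b) Every defendant has filed written consent, so this disjunct is met. But the amount in controversy is USD 225,000, within the $500,000 ceiling, triggering the carve-out and defeating this condition. Fails.
  (c) Hollis Holtz resides in Rhoria, so this disjunct is met. Met.
  (d) The amount in controversy is USD 225,000, which meets the $10,000 floor. Met.
  → The court lacks jurisdiction.
The Rhoria Regional Court:
  (a) The claim does not concern real property. The proviso rescues it, though: the amount in controversy is $225,000, which meets the $5,000 floor. Satisfied.
  (b) The claim is a consumer claim, not a tort claim. Met.
  (c) The operative events occurred in Rhoria, so one alternative holds. Condition met.
  (d) The amount in controversy is $225,000, which meets the 100,000 dollars floor, which satisfies one of the alternatives. The exception is not triggered, since the claim does not concern real property. Satisfied.
  → Jurisdiction lies.
The Kelstead Regional Court:
  (a) The amount in controversy is 225,000 dollars, which meets the 20,000 dollars floor. Satisfied.
  (b) Every defendant has filed written consent, which satisfies one of the alternatives. Met.
  (c) Odelle Brightmoor resides in Kelstead. Condition met.
  (d) The plaintiff resides in Rhoria, which is not Quenrow. Satisfied.
  → All conditions met; jurisdiction exists.
Courts with jurisdiction: the Rhoria Regional Court, the Kelstead Regional Court — 2 in total.

2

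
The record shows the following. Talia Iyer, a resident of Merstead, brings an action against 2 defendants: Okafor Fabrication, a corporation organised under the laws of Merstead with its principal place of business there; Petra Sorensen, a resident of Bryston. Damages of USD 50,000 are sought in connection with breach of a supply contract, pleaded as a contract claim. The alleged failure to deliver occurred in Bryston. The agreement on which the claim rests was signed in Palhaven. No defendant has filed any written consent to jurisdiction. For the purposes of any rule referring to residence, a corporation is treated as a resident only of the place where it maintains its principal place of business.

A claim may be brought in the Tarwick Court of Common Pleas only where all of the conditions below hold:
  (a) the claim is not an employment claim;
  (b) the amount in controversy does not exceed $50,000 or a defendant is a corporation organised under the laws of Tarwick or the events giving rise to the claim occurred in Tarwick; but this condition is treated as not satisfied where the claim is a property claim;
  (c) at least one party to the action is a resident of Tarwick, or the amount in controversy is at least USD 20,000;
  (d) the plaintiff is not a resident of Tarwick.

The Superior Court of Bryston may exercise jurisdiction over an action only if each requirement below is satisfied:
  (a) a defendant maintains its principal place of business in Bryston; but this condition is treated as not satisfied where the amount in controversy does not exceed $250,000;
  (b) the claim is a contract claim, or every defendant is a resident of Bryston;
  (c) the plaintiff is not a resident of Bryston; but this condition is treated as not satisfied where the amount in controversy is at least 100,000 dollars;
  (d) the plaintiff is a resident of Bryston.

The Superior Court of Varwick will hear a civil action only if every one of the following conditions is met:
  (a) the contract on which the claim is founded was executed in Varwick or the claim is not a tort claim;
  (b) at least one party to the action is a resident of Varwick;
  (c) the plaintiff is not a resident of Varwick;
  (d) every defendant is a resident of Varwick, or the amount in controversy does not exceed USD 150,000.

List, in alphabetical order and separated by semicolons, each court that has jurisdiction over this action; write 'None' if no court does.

the Tarwick Court of Common Pleas

The Tarwick Court of Common Pleas:
  (a) The claim is a contract claim, not an employment claim. Met.
  (b) The amount in controversy is 50,000 dollars, within the $50,000 ceiling, so this disjunct is met. And the carve-out is inapplicable — the claim is a contract claim, not a property claim. Satisfied.
  (c) The amount in controversy is USD 50,000, which meets the 20,000 dollars floor, so this disjunct is met. Met.
  (d) The plaintiff resides in Merstead, which is not Tarwick. Condition met.
  → The court has jurisdiction.
The Superior Court of Bryston:
  (a) The corporate defendant(s) have their principal place of business in Merstead, not Bryston. Not satisfied.
  (b) The claim is a contract claim, so one alternative holds. Condition met.
  (c) The plaintiff resides in Merstead, which is not Bryston. The exception is not triggered, since the amount in controversy is $50,000, below the 100,000 dollars floor. Met.
  (d) The plaintiff resides in Merstead, not Bryston. Fails.
  → No jurisdiction.
The Superior Court of Varwick:
  (a) The claim is a contract claim, not a tort claim, so one alternative holds. Satisfied.
  (b) No party resides in Varwick. Condition not met.
  (c) The plaintiff resides in Merstead, which is not Varwick. Satisfied.
  (d) The amount in controversy is 50,000 dollars, within the 150,000 dollars ceiling — that alternative is enough. Met.
  → At least one condition fails; no jurisdiction.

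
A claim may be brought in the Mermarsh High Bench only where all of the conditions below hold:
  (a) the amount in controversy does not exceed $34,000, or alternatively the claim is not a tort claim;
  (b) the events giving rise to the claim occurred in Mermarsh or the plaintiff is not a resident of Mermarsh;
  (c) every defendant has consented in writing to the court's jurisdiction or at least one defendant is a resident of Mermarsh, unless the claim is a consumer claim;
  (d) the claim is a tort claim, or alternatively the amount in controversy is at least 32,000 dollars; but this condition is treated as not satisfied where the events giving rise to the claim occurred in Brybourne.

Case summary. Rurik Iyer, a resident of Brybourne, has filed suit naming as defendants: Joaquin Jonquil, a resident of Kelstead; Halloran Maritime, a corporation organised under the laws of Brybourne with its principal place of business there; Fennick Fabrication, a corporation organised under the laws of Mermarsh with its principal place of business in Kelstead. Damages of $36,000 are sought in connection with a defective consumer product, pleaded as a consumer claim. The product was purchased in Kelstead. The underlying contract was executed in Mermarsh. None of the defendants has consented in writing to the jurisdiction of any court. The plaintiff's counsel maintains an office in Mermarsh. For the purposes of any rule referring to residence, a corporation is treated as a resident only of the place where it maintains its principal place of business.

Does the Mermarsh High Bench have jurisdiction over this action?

Yes

The Mermarsh High Bench:
  (a) The claim is a consumer claim, not a tort claim, so one alternative holds. Met.
  (b) The plaintiff resides in Brybourne, which is not Mermarsh, so this disjunct is met. Met.
  (c) No such written consent has been filed; no defendant resides in Mermarsh (they reside in Kelstead, Brybourne, Kelstead) — no alternative holds. However, the claim is a consumer claim, so the 'unless' proviso supplies this condition. Condition met.
  (d) The amount in controversy is 36,000 dollars, which meets the 32,000 dollars floor — that alternative is enough. The carve-out does not apply: the operative events occurred in Kelstead, not Brybourne. Condition met.
  → Jurisdiction lies.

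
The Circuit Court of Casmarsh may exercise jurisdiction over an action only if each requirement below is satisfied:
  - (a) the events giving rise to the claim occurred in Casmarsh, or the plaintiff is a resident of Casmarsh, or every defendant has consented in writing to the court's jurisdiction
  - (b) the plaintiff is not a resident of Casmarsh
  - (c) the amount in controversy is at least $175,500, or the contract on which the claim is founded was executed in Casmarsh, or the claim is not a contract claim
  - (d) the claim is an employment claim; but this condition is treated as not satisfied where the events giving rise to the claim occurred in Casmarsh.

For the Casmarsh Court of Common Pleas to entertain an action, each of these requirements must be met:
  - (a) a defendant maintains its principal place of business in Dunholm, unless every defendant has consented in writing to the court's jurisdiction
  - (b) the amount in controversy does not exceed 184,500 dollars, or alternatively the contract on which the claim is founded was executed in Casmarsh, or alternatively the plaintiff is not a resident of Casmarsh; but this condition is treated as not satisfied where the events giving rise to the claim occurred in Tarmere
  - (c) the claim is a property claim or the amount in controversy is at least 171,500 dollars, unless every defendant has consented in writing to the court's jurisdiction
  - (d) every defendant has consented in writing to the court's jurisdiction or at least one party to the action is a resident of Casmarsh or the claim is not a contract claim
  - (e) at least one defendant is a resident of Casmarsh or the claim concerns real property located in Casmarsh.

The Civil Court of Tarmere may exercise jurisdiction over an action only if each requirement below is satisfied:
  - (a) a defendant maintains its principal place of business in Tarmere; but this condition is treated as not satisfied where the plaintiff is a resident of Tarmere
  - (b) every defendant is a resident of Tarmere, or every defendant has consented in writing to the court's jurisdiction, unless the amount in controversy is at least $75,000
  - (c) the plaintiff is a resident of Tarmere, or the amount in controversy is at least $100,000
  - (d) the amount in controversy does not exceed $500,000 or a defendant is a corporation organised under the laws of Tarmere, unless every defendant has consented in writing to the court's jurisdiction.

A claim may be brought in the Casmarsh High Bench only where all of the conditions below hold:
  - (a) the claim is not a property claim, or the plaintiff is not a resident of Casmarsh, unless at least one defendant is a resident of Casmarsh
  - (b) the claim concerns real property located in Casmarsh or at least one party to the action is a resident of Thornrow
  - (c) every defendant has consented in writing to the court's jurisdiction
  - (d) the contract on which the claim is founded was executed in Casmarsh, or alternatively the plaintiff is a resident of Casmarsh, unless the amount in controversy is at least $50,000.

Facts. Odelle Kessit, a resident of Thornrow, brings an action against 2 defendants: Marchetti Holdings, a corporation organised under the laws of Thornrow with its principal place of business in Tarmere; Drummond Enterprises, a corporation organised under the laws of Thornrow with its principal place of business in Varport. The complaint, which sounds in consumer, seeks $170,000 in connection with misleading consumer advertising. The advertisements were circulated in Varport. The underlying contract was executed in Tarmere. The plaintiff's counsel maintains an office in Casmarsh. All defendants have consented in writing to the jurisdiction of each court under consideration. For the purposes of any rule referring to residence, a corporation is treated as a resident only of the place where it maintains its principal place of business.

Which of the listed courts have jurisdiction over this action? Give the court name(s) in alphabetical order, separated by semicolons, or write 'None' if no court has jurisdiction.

The Circuit Court of Casmarsh:
  (a) Every defendant has filed written consent — that alternative is enough. Satisfied.
  (b) The plaintiff resides in Thornrow, which is not Casmarsh. Met.
  (c) The claim is a consumer claim, not a contract claim — that alternative is enough. Met.
  (d) The claim is a consumer claim, not an employment claim. Condition not met.
  → No jurisdiction.
The Casmarsh Court of Common Pleas:
  (a) The corporate defendant(s) have their principal place of business in Tarmere, Varport, not Dunholm. But every defendant has filed written consent, and the 'unless' clause therefore excuses the requirement. Satisfied.
  (b) The amount in controversy is USD 170,000, within the $184,500 ceiling, so this disjunct is met. The exception is not triggered, since the operative events occurred in Varport, not Tarmere. Satisfied.
  (c) The claim is a consumer claim, not a property claim; the amount in controversy is $170,000, below the USD 171,500 floor — no alternative holds. However, every defendant has filed written consent, so the 'unless' proviso supplies this condition. Condition met.
  (d) Every defendant has filed written consent, so one alternative holds. Condition met.
  (e) No defendant resides in Casmarsh (they reside in Tarmere, Varport); the claim does not concern real property — every alternative fails. Fails.
  → At least one condition fails; no jurisdiction.
The Civil Court of Tarmere:
  (a) Marchetti Holdings has its principal place of business in Tarmere. The carve-out does not apply: the plaintiff resides in Thornrow, not Tarmere. Satisfied.
  (b) Every defendant has filed written consent, so one alternative holds. Condition met.
  (c) The amount in controversy is USD 170,000, which meets the 100,000 dollars floor, so one alternative holds. Met.
  (d) The amount in controversy is 170,000 dollars, within the 500,000 dollars ceiling — that alternative is enough. Satisfied.
  → All conditions met; jurisdiction exists.
The Casmarsh High Bench:
  (a) The claim is a consumer claim, not a property claim — that alternative is enough. Satisfied.
  (b) Odelle Kessit resides in Thornrow, so this disjunct is met. Condition met.
  (c) Every defendant has filed written consent. Satisfied.
  (d) The contract was executed in Tarmere, not Casmarsh; the plaintiff resides in Thornrow, not Casmarsh — no alternative holds. The proviso rescues it, though: the amount in controversy is USD 170,000, which meets the 50,000 dollars floor. Met.
  → Every requirement is satisfied — jurisdiction.

the Casmarsh High Bench; the Civil Court of Tarmere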